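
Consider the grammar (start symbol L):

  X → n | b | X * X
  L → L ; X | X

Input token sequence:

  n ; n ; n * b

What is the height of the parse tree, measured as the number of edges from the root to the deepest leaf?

[L [L [L [X n]] ; [X n]] ; [X [X n] * [X b]]]

4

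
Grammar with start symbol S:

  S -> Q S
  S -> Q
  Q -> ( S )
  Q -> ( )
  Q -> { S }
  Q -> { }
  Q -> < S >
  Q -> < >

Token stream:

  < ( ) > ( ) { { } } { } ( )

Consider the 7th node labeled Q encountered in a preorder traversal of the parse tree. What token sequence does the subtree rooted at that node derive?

[S [Q < [S [Q ( )]] >] [S [Q ( )] [S [Q { [S [Q { }]] }] [S [Q { }] [S [Q ( )]]]]]]

( )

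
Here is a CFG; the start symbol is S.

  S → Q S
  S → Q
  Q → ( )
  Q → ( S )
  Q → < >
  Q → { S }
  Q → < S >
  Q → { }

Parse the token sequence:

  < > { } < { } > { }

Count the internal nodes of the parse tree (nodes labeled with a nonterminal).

10

[S [Q < >] [S [Q { }] [S [Q < [S [Q { }]] >] [S [Q { }]]]]]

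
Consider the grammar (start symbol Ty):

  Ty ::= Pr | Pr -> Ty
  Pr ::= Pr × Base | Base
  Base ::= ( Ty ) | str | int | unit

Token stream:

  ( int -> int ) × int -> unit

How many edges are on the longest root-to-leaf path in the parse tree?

[Ty [Pr [Pr [Base ( [Ty [Pr [Base int]] -> [Ty [Pr [Base int]]]] )]] × [Base int]] -> [Ty [Pr [Base unit]]]]

8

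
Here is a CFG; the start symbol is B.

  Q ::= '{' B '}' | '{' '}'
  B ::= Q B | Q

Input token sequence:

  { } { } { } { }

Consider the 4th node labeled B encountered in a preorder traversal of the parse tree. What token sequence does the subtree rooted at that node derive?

{ }

[B [Q { }] [B [Q { }] [B [Q { }] [B [Q { }]]]]]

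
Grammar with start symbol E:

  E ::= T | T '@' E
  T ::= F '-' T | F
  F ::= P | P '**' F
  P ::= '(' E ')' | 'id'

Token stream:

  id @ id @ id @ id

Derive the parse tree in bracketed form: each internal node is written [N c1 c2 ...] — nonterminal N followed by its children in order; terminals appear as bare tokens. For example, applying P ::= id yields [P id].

E
T @ E
F @ E
P @ E
id @ E
id @ T @ E
id @ F @ E
id @ P @ E
id @ id @ E
id @ id @ T @ E
id @ id @ F @ E
id @ id @ P @ E
id @ id @ id @ E
id @ id @ id @ T
id @ id @ id @ F
id @ id @ id @ P
id @ id @ id @ id

[E [T [F [P id]]] @ [E [T [F [P id]]] @ [E [T [F [P id]]] @ [E [T [F [P id]]]]]]]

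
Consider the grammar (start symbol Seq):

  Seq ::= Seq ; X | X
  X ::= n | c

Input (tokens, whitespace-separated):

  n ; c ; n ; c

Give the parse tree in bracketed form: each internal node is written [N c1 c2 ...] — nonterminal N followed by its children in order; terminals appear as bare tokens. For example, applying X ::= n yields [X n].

Seq
Seq ; X
Seq ; X ; X
Seq ; X ; X ; X
X ; X ; X ; X
n ; X ; X ; X
n ; c ; X ; X
n ; c ; n ; X
n ; c ; n ; c

[Seq [Seq [Seq [Seq [X n]] ; [X c]] ; [X n]] ; [X c]]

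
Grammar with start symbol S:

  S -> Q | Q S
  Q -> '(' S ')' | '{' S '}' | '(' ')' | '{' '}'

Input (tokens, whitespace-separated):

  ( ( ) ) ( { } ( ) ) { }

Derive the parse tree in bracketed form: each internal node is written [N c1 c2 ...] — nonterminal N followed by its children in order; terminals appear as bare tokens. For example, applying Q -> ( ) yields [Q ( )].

S
Q S
( S ) S
( Q ) S
( ( ) ) S
( ( ) ) Q S
( ( ) ) ( S ) S
( ( ) ) ( Q S ) S
( ( ) ) ( { } S ) S
( ( ) ) ( { } Q ) S
( ( ) ) ( { } ( ) ) S
( ( ) ) ( { } ( ) ) Q
( ( ) ) ( { } ( ) ) { }

[S [Q ( [S [Q ( )]] )] [S [Q ( [S [Q { }] [S [Q ( )]]] )] [S [Q { }]]]]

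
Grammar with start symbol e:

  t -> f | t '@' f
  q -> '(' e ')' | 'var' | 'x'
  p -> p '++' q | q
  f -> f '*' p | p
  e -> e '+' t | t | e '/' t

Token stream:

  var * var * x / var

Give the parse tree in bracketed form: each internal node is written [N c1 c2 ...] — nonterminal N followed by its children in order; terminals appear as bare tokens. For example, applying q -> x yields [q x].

[e [e [t [f [f [f [p [q var]]] * [p [q var]]] * [p [q x]]]]] / [t [f [p [q var]]]]]

e
e / t
t / t
f / t
f * p / t
f * p * p / t
p * p * p / t
q * p * p / t
var * p * p / t
var * q * p / t
var * var * p / t
var * var * q / t
var * var * x / t
var * var * x / f
var * var * x / p
var * var * x / q
var * var * x / var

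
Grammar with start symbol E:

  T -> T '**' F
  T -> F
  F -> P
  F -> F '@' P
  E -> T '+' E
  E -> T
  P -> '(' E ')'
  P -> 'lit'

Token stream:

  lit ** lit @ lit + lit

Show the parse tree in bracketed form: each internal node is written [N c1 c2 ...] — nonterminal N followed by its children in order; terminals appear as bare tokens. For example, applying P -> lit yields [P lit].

[E [T [T [F [P lit]]] ** [F [F [P lit]] @ [P lit]]] + [E [T [F [P lit]]]]]

E
T + E
T ** F + E
F ** F + E
P ** F + E
lit ** F + E
lit ** F @ P + E
lit ** P @ P + E
lit ** lit @ P + E
lit ** lit @ lit + E
lit ** lit @ lit + T
lit ** lit @ lit + F
lit ** lit @ lit + P
lit ** lit @ lit + lit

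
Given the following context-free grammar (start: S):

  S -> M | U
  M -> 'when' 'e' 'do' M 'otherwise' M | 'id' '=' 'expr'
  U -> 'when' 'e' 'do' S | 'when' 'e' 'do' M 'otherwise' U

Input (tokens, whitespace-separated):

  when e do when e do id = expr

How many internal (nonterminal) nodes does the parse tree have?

6

[S [U when e do [S [U when e do [S [M id = expr]]]]]]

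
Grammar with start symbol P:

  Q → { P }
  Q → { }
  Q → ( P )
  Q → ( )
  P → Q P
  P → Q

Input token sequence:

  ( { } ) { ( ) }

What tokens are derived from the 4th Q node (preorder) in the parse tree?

( )

[P [Q ( [P [Q { }]] )] [P [Q { [P [Q ( )]] }]]]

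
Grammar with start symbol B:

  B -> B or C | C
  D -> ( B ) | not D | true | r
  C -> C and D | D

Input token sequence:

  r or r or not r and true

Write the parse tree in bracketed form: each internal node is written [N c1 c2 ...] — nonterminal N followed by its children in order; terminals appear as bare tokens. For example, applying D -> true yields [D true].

B
B or C
B or C or C
C or C or C
D or C or C
r or C or C
r or D or C
r or r or C
r or r or C and D
r or r or D and D
r or r or not D and D
r or r or not r and D
r or r or not r and true

[B [B [B [C [D r]]] or [C [D r]]] or [C [C [D not [D r]]] and [D true]]]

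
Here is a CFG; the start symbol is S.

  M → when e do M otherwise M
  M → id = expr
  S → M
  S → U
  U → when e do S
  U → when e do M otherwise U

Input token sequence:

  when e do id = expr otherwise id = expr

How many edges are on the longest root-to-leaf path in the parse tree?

3

[S [M when e do [M id = expr] otherwise [M id = expr]]]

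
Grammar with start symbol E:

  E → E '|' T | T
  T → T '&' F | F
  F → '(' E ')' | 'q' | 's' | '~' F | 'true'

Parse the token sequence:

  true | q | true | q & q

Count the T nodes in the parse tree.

5

[E [E [E [E [T [F true]]] | [T [F q]]] | [T [F true]]] | [T [T [F q]] & [F q]]]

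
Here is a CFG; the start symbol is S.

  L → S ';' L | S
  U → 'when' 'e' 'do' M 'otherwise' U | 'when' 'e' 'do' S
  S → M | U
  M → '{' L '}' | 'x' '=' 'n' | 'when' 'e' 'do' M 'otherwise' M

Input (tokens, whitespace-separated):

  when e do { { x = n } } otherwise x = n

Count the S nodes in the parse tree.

[S [M when e do [M { [L [S [M { [L [S [M x = n]]] }]]] }] otherwise [M x = n]]]

3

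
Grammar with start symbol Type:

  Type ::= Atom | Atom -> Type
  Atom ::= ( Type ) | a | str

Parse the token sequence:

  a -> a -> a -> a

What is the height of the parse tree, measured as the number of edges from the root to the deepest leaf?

[Type [Atom a] -> [Type [Atom a] -> [Type [Atom a] -> [Type [Atom a]]]]]

5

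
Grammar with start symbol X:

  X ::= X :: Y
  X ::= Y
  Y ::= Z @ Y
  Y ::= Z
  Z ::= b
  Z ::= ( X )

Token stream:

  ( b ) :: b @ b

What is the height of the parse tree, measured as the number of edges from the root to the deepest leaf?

7

[X [X [Y [Z ( [X [Y [Z b]]] )]]] :: [Y [Z b] @ [Y [Z b]]]]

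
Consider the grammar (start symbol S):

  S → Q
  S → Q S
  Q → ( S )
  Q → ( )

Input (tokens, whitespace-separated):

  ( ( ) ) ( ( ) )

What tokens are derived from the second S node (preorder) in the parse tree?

[S [Q ( [S [Q ( )]] )] [S [Q ( [S [Q ( )]] )]]]

( )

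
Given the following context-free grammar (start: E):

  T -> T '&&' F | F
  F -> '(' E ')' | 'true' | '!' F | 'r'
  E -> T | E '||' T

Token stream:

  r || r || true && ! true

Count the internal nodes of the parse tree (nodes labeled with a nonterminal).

12

[E [E [E [T [F r]]] || [T [F r]]] || [T [T [F true]] && [F ! [F true]]]]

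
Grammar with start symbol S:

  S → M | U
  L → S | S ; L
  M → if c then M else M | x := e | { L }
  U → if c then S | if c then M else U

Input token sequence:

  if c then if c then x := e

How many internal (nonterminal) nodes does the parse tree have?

6

[S [U if c then [S [U if c then [S [M x := e]]]]]]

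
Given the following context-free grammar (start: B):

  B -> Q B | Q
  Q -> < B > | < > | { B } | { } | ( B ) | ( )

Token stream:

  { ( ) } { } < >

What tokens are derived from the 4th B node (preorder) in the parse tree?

< >

[B [Q { [B [Q ( )]] }] [B [Q { }] [B [Q < >]]]]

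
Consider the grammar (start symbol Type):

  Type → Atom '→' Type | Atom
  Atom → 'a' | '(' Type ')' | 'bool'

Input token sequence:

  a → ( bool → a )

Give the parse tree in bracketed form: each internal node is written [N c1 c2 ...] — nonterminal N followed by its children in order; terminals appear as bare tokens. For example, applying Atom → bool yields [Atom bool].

[Type [Atom a] → [Type [Atom ( [Type [Atom bool] → [Type [Atom a]]] )]]]

Type
Atom → Type
a → Type
a → Atom
a → ( Type )
a → ( Atom → Type )
a → ( bool → Type )
a → ( bool → Atom )
a → ( bool → a )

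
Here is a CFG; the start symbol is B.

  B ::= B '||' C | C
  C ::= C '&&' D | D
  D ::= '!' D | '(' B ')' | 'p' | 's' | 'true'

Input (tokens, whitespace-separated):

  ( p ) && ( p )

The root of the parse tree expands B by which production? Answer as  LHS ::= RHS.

B ::= C

[B [C [C [D ( [B [C [D p]]] )]] && [D ( [B [C [D p]]] )]]]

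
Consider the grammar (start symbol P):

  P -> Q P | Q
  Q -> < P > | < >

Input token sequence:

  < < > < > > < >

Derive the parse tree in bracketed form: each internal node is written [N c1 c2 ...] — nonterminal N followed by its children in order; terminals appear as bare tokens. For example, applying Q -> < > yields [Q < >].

[P [Q < [P [Q < >] [P [Q < >]]] >] [P [Q < >]]]

P
Q P
< P > P
< Q P > P
< < > P > P
< < > Q > P
< < > < > > P
< < > < > > Q
< < > < > > < >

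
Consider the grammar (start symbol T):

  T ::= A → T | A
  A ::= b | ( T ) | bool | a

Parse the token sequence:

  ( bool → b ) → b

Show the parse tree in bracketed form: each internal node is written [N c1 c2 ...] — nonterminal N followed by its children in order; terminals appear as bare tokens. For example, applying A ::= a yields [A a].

T
A → T
( T ) → T
( A → T ) → T
( bool → T ) → T
( bool → A ) → T
( bool → b ) → T
( bool → b ) → A
( bool → b ) → b

[T [A ( [T [A bool] → [T [A b]]] )] → [T [A b]]]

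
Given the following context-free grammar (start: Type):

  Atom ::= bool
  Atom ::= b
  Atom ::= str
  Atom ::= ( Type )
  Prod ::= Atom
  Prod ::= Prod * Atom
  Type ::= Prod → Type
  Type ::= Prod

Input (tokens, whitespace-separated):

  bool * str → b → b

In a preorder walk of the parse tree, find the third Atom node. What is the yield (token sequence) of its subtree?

b

[Type [Prod [Prod [Atom bool]] * [Atom str]] → [Type [Prod [Atom b]] → [Type [Prod [Atom b]]]]]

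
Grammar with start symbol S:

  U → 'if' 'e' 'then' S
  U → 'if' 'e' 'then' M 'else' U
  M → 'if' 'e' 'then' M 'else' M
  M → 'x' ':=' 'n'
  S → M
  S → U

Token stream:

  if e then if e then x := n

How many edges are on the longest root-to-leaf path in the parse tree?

[S [U if e then [S [U if e then [S [M x := n]]]]]]

6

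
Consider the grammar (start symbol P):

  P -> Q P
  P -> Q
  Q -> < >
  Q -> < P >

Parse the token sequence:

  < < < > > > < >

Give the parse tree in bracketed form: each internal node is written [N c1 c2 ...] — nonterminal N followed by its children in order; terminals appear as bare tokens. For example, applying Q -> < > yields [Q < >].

P
Q P
< P > P
< Q > P
< < P > > P
< < Q > > P
< < < > > > P
< < < > > > Q
< < < > > > < >

[P [Q < [P [Q < [P [Q < >]] >]] >] [P [Q < >]]]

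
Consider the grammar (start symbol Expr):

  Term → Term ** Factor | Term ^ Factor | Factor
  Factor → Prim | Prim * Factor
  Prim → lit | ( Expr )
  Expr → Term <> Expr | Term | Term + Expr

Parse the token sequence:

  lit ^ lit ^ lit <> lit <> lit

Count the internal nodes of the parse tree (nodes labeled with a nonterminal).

[Expr [Term [Term [Term [Factor [Prim lit]]] ^ [Factor [Prim lit]]] ^ [Factor [Prim lit]]] <> [Expr [Term [Factor [Prim lit]]] <> [Expr [Term [Factor [Prim lit]]]]]]

18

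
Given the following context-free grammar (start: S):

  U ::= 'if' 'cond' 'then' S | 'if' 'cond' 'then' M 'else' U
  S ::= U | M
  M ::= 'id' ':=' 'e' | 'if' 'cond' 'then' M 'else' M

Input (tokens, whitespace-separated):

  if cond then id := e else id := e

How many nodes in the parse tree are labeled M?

[S [M if cond then [M id := e] else [M id := e]]]

3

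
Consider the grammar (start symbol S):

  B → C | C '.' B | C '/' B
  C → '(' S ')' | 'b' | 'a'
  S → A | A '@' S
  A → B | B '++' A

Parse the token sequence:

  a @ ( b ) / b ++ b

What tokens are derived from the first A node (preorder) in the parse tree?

a

[S [A [B [C a]]] @ [S [A [B [C ( [S [A [B [C b]]]] )] / [B [C b]]] ++ [A [B [C b]]]]]]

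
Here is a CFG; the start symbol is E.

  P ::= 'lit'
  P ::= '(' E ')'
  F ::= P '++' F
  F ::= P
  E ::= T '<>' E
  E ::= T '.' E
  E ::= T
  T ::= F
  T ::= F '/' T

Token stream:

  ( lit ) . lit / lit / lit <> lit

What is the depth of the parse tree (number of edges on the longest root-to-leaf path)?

8

[E [T [F [P ( [E [T [F [P lit]]]] )]]] . [E [T [F [P lit]] / [T [F [P lit]] / [T [F [P lit]]]]] <> [E [T [F [P lit]]]]]]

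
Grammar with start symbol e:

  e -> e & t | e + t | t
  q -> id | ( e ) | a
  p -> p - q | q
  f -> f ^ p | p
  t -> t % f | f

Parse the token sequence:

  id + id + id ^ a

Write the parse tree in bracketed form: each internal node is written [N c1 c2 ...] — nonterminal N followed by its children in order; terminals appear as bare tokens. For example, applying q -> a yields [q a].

[e [e [e [t [f [p [q id]]]]] + [t [f [p [q id]]]]] + [t [f [f [p [q id]]] ^ [p [q a]]]]]

e
e + t
e + t + t
t + t + t
f + t + t
p + t + t
q + t + t
id + t + t
id + f + t
id + p + t
id + q + t
id + id + t
id + id + f
id + id + f ^ p
id + id + p ^ p
id + id + q ^ p
id + id + id ^ p
id + id + id ^ q
id + id + id ^ a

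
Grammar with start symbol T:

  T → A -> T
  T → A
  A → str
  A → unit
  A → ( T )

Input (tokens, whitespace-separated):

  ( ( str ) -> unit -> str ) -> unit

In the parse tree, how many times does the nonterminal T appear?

6

[T [A ( [T [A ( [T [A str]] )] -> [T [A unit] -> [T [A str]]]] )] -> [T [A unit]]]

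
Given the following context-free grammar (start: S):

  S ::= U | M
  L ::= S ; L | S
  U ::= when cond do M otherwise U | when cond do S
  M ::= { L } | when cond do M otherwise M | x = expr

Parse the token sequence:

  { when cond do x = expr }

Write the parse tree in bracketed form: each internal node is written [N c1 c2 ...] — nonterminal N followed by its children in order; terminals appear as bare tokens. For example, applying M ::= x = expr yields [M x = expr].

S
M
{ L }
{ S }
{ U }
{ when cond do S }
{ when cond do M }
{ when cond do x = expr }

[S [M { [L [S [U when cond do [S [M x = expr]]]]] }]]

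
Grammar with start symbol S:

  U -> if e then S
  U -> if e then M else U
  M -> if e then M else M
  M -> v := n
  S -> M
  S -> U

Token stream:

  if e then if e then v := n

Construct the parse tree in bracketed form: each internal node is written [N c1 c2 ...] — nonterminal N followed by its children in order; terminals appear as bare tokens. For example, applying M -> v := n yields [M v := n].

S
U
if e then S
if e then U
if e then if e then S
if e then if e then M
if e then if e then v := n

[S [U if e then [S [U if e then [S [M v := n]]]]]]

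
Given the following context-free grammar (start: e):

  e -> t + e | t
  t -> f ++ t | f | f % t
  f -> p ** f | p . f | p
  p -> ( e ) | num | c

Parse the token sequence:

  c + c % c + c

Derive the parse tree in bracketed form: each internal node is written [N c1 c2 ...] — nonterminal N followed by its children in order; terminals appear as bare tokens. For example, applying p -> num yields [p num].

e
t + e
f + e
p + e
c + e
c + t + e
c + f % t + e
c + p % t + e
c + c % t + e
c + c % f + e
c + c % p + e
c + c % c + e
c + c % c + t
c + c % c + f
c + c % c + p
c + c % c + c

[e [t [f [p c]]] + [e [t [f [p c]] % [t [f [p c]]]] + [e [t [f [p c]]]]]]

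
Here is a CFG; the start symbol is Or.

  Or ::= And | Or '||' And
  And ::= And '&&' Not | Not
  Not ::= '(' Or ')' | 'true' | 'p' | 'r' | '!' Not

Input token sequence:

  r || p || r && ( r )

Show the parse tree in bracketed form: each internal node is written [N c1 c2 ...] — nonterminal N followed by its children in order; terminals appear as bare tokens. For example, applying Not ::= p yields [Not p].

[Or [Or [Or [And [Not r]]] || [And [Not p]]] || [And [And [Not r]] && [Not ( [Or [And [Not r]]] )]]]

Or
Or || And
Or || And || And
And || And || And
Not || And || And
r || And || And
r || Not || And
r || p || And
r || p || And && Not
r || p || Not && Not
r || p || r && Not
r || p || r && ( Or )
r || p || r && ( And )
r || p || r && ( Not )
r || p || r && ( r )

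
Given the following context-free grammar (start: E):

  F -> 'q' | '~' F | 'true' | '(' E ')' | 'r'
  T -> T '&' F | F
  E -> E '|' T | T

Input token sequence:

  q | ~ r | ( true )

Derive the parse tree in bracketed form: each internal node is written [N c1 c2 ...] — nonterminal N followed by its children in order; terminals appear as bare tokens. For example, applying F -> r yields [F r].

[E [E [E [T [F q]]] | [T [F ~ [F r]]]] | [T [F ( [E [T [F true]]] )]]]

E
E | T
E | T | T
T | T | T
F | T | T
q | T | T
q | F | T
q | ~ F | T
q | ~ r | T
q | ~ r | F
q | ~ r | ( E )
q | ~ r | ( T )
q | ~ r | ( F )
q | ~ r | ( true )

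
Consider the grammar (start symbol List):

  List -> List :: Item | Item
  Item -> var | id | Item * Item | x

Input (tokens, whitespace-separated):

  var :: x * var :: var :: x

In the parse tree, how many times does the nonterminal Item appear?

[List [List [List [List [Item var]] :: [Item [Item x] * [Item var]]] :: [Item var]] :: [Item x]]

6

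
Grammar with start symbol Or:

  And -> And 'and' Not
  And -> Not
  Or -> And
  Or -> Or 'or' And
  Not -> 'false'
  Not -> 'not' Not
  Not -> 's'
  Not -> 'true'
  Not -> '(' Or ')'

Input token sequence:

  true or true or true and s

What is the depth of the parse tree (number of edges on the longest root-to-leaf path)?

[Or [Or [Or [And [Not true]]] or [And [Not true]]] or [And [And [Not true]] and [Not s]]]

5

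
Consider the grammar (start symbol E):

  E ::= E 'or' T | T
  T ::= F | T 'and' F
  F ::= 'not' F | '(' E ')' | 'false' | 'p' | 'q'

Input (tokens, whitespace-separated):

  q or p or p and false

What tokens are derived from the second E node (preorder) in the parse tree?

[E [E [E [T [F q]]] or [T [F p]]] or [T [T [F p]] and [F false]]]

q or p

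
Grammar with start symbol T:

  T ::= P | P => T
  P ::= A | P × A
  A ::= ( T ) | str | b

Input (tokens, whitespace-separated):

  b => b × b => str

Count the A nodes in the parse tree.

[T [P [A b]] => [T [P [P [A b]] × [A b]] => [T [P [A str]]]]]

4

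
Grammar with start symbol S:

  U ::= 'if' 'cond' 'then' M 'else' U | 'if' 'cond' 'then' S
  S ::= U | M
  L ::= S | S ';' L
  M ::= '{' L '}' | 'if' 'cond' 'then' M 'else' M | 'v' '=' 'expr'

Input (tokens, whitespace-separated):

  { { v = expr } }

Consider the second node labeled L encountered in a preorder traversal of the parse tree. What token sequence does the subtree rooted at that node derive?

[S [M { [L [S [M { [L [S [M v = expr]]] }]]] }]]

v = expr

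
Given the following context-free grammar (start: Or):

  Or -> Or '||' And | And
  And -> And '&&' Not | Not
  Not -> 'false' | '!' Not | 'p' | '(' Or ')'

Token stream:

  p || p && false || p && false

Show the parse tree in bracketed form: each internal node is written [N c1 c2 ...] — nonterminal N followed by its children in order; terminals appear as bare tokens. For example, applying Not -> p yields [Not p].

Or
Or || And
Or || And || And
And || And || And
Not || And || And
p || And || And
p || And && Not || And
p || Not && Not || And
p || p && Not || And
p || p && false || And
p || p && false || And && Not
p || p && false || Not && Not
p || p && false || p && Not
p || p && false || p && false

[Or [Or [Or [And [Not p]]] || [And [And [Not p]] && [Not false]]] || [And [And [Not p]] && [Not false]]]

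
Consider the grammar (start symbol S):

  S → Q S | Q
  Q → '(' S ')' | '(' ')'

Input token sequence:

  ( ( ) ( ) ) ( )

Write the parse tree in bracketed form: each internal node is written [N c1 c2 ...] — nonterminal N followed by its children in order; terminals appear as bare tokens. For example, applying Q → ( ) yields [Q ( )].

S
Q S
( S ) S
( Q S ) S
( ( ) S ) S
( ( ) Q ) S
( ( ) ( ) ) S
( ( ) ( ) ) Q
( ( ) ( ) ) ( )

[S [Q ( [S [Q ( )] [S [Q ( )]]] )] [S [Q ( )]]]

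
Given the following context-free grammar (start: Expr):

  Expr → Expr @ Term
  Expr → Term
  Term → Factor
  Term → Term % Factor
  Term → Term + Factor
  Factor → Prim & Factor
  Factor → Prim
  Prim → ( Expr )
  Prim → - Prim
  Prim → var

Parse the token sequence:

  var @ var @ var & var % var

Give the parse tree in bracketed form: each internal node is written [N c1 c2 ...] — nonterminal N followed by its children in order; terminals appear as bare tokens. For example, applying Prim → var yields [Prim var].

[Expr [Expr [Expr [Term [Factor [Prim var]]]] @ [Term [Factor [Prim var]]]] @ [Term [Term [Factor [Prim var] & [Factor [Prim var]]]] % [Factor [Prim var]]]]

Expr
Expr @ Term
Expr @ Term @ Term
Term @ Term @ Term
Factor @ Term @ Term
Prim @ Term @ Term
var @ Term @ Term
var @ Factor @ Term
var @ Prim @ Term
var @ var @ Term
var @ var @ Term % Factor
var @ var @ Factor % Factor
var @ var @ Prim & Factor % Factor
var @ var @ var & Factor % Factor
var @ var @ var & Prim % Factor
var @ var @ var & var % Factor
var @ var @ var & var % Prim
var @ var @ var & var % var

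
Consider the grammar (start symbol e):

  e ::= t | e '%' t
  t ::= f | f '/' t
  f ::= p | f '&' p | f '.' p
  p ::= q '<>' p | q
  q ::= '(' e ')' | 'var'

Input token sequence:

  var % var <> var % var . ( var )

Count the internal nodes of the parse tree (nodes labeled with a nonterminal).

25

[e [e [e [t [f [p [q var]]]]] % [t [f [p [q var] <> [p [q var]]]]]] % [t [f [f [p [q var]]] . [p [q ( [e [t [f [p [q var]]]]] )]]]]]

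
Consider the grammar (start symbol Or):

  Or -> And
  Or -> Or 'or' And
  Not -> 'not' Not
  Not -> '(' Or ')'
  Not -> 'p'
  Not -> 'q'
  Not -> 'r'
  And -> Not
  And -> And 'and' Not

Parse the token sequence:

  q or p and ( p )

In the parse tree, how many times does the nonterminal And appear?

4

[Or [Or [And [Not q]]] or [And [And [Not p]] and [Not ( [Or [And [Not p]]] )]]]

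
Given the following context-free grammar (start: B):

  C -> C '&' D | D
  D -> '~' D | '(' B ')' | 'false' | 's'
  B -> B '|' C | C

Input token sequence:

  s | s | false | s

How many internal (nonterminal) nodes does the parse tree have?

12

[B [B [B [B [C [D s]]] | [C [D s]]] | [C [D false]]] | [C [D s]]]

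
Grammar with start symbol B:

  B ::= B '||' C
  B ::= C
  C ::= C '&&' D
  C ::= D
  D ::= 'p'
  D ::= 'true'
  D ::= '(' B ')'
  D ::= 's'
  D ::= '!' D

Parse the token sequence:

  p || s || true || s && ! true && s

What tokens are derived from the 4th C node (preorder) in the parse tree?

[B [B [B [B [C [D p]]] || [C [D s]]] || [C [D true]]] || [C [C [C [D s]] && [D ! [D true]]] && [D s]]]

s && ! true && s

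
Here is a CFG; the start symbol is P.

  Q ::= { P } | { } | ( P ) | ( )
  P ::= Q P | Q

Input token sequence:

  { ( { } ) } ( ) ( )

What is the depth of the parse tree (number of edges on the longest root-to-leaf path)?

[P [Q { [P [Q ( [P [Q { }]] )]] }] [P [Q ( )] [P [Q ( )]]]]

6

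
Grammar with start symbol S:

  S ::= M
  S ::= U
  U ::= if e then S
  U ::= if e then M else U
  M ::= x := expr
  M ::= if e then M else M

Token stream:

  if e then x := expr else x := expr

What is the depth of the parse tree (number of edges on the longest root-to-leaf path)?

[S [M if e then [M x := expr] else [M x := expr]]]

3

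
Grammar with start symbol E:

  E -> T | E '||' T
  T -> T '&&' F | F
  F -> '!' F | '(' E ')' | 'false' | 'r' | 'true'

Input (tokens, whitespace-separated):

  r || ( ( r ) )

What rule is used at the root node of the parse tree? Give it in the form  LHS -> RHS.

E -> E '||' T

[E [E [T [F r]]] || [T [F ( [E [T [F ( [E [T [F r]]] )]]] )]]]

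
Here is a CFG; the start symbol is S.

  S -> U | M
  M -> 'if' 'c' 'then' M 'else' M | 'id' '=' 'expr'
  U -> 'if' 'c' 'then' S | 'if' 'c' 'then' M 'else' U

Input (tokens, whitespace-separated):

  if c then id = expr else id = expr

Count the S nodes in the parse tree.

[S [M if c then [M id = expr] else [M id = expr]]]

1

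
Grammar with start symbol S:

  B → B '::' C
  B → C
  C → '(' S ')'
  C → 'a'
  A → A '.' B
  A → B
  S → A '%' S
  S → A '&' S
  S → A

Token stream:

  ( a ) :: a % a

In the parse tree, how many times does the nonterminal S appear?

[S [A [B [B [C ( [S [A [B [C a]]]] )]] :: [C a]]] % [S [A [B [C a]]]]]

3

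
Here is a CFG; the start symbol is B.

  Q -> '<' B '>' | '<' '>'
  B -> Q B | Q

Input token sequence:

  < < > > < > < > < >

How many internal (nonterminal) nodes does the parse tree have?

[B [Q < [B [Q < >]] >] [B [Q < >] [B [Q < >] [B [Q < >]]]]]

10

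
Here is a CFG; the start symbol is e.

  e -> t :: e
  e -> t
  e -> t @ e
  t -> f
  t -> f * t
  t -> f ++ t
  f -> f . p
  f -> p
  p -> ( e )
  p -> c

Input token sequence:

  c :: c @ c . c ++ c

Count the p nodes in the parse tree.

[e [t [f [p c]]] :: [e [t [f [p c]]] @ [e [t [f [f [p c]] . [p c]] ++ [t [f [p c]]]]]]]

5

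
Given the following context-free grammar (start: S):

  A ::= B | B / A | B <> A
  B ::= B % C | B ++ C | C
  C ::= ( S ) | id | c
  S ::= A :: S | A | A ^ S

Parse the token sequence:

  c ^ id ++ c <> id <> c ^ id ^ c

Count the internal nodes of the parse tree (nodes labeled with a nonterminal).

24

[S [A [B [C c]]] ^ [S [A [B [B [C id]] ++ [C c]] <> [A [B [C id]] <> [A [B [C c]]]]] ^ [S [A [B [C id]]] ^ [S [A [B [C c]]]]]]]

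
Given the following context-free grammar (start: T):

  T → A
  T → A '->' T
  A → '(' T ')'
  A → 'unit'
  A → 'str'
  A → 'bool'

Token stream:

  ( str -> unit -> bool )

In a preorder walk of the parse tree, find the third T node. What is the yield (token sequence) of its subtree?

unit -> bool

[T [A ( [T [A str] -> [T [A unit] -> [T [A bool]]]] )]]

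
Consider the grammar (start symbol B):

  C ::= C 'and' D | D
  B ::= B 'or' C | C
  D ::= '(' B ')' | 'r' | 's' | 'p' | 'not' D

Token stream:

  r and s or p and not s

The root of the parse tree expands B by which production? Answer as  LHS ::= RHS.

[B [B [C [C [D r]] and [D s]]] or [C [C [D p]] and [D not [D s]]]]

B ::= B 'or' C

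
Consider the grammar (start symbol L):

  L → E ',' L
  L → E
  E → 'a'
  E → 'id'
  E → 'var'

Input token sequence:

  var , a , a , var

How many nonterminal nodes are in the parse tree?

[L [E var] , [L [E a] , [L [E a] , [L [E var]]]]]

8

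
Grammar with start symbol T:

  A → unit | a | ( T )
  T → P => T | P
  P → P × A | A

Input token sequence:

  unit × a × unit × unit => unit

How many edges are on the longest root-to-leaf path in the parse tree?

[T [P [P [P [P [A unit]] × [A a]] × [A unit]] × [A unit]] => [T [P [A unit]]]]

6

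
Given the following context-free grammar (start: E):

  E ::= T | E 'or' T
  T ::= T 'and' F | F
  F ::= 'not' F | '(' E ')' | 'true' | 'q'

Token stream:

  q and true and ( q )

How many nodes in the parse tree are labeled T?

[E [T [T [T [F q]] and [F true]] and [F ( [E [T [F q]]] )]]]

4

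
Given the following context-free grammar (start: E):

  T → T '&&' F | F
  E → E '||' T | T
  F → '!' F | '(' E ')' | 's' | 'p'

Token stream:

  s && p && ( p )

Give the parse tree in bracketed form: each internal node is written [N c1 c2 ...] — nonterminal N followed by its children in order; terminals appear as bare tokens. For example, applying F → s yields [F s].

E
T
T && F
T && F && F
F && F && F
s && F && F
s && p && F
s && p && ( E )
s && p && ( T )
s && p && ( F )
s && p && ( p )

[E [T [T [T [F s]] && [F p]] && [F ( [E [T [F p]]] )]]]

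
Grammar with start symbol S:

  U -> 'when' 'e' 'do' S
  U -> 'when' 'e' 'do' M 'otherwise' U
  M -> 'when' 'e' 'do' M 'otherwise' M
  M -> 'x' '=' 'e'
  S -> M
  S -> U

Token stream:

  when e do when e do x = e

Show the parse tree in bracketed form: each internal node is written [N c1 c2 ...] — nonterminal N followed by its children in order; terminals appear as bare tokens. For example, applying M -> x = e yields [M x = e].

[S [U when e do [S [U when e do [S [M x = e]]]]]]

S
U
when e do S
when e do U
when e do when e do S
when e do when e do M
when e do when e do x = e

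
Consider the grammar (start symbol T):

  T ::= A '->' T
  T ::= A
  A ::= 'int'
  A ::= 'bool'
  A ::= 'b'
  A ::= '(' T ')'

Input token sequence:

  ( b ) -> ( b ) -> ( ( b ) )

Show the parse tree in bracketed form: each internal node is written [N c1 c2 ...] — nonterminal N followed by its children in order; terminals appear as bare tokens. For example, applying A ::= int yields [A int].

T
A -> T
( T ) -> T
( A ) -> T
( b ) -> T
( b ) -> A -> T
( b ) -> ( T ) -> T
( b ) -> ( A ) -> T
( b ) -> ( b ) -> T
( b ) -> ( b ) -> A
( b ) -> ( b ) -> ( T )
( b ) -> ( b ) -> ( A )
( b ) -> ( b ) -> ( ( T ) )
( b ) -> ( b ) -> ( ( A ) )
( b ) -> ( b ) -> ( ( b ) )

[T [A ( [T [A b]] )] -> [T [A ( [T [A b]] )] -> [T [A ( [T [A ( [T [A b]] )]] )]]]]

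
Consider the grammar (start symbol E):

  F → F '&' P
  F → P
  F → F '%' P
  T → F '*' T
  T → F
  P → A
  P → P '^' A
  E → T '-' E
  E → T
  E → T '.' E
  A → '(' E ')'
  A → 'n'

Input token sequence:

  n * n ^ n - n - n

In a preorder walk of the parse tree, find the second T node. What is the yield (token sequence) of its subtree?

[E [T [F [P [A n]]] * [T [F [P [P [A n]] ^ [A n]]]]] - [E [T [F [P [A n]]]] - [E [T [F [P [A n]]]]]]]

n ^ n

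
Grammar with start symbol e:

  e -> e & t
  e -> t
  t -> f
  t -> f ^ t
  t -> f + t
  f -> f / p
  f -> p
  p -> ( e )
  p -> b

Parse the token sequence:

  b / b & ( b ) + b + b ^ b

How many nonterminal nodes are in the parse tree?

[e [e [t [f [f [p b]] / [p b]]]] & [t [f [p ( [e [t [f [p b]]]] )]] + [t [f [p b]] + [t [f [p b]] ^ [t [f [p b]]]]]]]

23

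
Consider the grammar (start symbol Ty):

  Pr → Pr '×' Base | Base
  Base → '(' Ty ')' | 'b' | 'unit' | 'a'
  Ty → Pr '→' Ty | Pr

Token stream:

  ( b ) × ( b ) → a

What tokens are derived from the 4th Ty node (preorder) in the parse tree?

[Ty [Pr [Pr [Base ( [Ty [Pr [Base b]]] )]] × [Base ( [Ty [Pr [Base b]]] )]] → [Ty [Pr [Base a]]]]

a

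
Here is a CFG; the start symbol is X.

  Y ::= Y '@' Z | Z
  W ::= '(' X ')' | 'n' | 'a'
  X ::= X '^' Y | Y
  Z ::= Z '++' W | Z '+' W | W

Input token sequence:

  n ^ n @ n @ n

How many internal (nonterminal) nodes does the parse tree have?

[X [X [Y [Z [W n]]]] ^ [Y [Y [Y [Z [W n]]] @ [Z [W n]]] @ [Z [W n]]]]

14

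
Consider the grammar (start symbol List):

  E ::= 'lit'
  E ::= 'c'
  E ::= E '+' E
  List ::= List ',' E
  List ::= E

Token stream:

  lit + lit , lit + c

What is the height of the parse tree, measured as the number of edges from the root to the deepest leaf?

[List [List [E [E lit] + [E lit]]] , [E [E lit] + [E c]]]

4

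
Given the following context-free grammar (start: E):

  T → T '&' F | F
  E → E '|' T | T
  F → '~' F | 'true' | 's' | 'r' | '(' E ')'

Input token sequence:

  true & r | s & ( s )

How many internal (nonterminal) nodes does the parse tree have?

13

[E [E [T [T [F true]] & [F r]]] | [T [T [F s]] & [F ( [E [T [F s]]] )]]]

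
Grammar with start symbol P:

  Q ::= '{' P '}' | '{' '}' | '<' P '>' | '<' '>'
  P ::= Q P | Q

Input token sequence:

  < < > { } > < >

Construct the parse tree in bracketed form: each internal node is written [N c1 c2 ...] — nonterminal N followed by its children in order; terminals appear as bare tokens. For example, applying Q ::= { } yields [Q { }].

[P [Q < [P [Q < >] [P [Q { }]]] >] [P [Q < >]]]

P
Q P
< P > P
< Q P > P
< < > P > P
< < > Q > P
< < > { } > P
< < > { } > Q
< < > { } > < >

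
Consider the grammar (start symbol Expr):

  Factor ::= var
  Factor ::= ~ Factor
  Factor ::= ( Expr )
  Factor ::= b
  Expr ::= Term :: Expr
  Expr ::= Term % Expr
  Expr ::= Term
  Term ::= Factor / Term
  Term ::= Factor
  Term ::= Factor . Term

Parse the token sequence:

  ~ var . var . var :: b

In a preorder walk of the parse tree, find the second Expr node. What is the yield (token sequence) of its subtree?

b

[Expr [Term [Factor ~ [Factor var]] . [Term [Factor var] . [Term [Factor var]]]] :: [Expr [Term [Factor b]]]]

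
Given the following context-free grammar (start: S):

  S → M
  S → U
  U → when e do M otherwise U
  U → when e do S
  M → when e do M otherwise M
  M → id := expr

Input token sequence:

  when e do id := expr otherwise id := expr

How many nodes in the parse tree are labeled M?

3

[S [M when e do [M id := expr] otherwise [M id := expr]]]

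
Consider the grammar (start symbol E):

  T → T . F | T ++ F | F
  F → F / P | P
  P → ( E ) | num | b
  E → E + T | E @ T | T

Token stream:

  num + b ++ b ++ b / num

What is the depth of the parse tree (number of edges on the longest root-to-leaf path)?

6

[E [E [T [F [P num]]]] + [T [T [T [F [P b]]] ++ [F [P b]]] ++ [F [F [P b]] / [P num]]]]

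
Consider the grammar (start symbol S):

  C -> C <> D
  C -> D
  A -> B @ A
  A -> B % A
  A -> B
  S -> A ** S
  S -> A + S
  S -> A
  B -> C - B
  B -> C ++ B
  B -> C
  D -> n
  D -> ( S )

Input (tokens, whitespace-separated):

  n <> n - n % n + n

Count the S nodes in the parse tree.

2

[S [A [B [C [C [D n]] <> [D n]] - [B [C [D n]]]] % [A [B [C [D n]]]]] + [S [A [B [C [D n]]]]]]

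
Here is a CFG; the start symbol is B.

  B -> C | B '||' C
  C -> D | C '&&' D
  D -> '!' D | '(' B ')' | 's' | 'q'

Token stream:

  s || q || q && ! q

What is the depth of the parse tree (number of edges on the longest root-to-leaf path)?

[B [B [B [C [D s]]] || [C [D q]]] || [C [C [D q]] && [D ! [D q]]]]

5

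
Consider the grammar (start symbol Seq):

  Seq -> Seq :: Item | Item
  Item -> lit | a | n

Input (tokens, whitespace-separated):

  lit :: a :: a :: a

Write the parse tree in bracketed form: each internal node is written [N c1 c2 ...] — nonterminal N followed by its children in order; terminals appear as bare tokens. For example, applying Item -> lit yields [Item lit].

[Seq [Seq [Seq [Seq [Item lit]] :: [Item a]] :: [Item a]] :: [Item a]]

Seq
Seq :: Item
Seq :: Item :: Item
Seq :: Item :: Item :: Item
Item :: Item :: Item :: Item
lit :: Item :: Item :: Item
lit :: a :: Item :: Item
lit :: a :: a :: Item
lit :: a :: a :: a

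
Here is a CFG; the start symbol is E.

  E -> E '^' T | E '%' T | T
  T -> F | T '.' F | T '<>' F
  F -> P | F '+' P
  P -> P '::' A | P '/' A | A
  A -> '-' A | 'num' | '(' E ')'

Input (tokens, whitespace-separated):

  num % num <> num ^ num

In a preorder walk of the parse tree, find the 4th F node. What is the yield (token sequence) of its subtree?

[E [E [E [T [F [P [A num]]]]] % [T [T [F [P [A num]]]] <> [F [P [A num]]]]] ^ [T [F [P [A num]]]]]

num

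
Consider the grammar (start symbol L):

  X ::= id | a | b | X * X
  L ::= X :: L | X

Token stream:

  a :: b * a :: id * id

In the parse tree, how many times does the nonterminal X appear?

[L [X a] :: [L [X [X b] * [X a]] :: [L [X [X id] * [X id]]]]]

7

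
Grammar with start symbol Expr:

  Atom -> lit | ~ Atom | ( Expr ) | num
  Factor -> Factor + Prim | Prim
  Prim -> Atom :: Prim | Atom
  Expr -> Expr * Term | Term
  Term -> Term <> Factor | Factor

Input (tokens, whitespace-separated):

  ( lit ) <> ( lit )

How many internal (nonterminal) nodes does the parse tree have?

[Expr [Term [Term [Factor [Prim [Atom ( [Expr [Term [Factor [Prim [Atom lit]]]]] )]]]] <> [Factor [Prim [Atom ( [Expr [Term [Factor [Prim [Atom lit]]]]] )]]]]]

19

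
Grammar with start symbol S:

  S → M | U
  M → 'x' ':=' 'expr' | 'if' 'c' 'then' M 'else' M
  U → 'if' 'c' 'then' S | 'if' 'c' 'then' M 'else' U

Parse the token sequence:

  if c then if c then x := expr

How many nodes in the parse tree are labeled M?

1

[S [U if c then [S [U if c then [S [M x := expr]]]]]]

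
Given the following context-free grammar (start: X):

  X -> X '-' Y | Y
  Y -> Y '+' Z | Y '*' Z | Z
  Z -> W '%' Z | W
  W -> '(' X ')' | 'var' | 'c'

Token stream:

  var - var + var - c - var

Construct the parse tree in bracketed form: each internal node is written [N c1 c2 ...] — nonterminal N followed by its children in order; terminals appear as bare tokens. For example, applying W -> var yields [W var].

[X [X [X [X [Y [Z [W var]]]] - [Y [Y [Z [W var]]] + [Z [W var]]]] - [Y [Z [W c]]]] - [Y [Z [W var]]]]

X
X - Y
X - Y - Y
X - Y - Y - Y
Y - Y - Y - Y
Z - Y - Y - Y
W - Y - Y - Y
var - Y - Y - Y
var - Y + Z - Y - Y
var - Z + Z - Y - Y
var - W + Z - Y - Y
var - var + Z - Y - Y
var - var + W - Y - Y
var - var + var - Y - Y
var - var + var - Z - Y
var - var + var - W - Y
var - var + var - c - Y
var - var + var - c - Z
var - var + var - c - W
var - var + var - c - var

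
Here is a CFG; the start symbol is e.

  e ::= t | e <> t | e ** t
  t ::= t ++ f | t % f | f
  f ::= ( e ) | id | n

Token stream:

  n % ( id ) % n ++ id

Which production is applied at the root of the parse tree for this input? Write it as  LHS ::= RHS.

e ::= t

[e [t [t [t [t [f n]] % [f ( [e [t [f id]]] )]] % [f n]] ++ [f id]]]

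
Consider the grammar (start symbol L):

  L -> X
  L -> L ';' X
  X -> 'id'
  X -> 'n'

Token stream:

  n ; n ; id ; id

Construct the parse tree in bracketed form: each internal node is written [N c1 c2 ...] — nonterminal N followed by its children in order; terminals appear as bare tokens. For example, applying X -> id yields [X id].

[L [L [L [L [X n]] ; [X n]] ; [X id]] ; [X id]]

L
L ; X
L ; X ; X
L ; X ; X ; X
X ; X ; X ; X
n ; X ; X ; X
n ; n ; X ; X
n ; n ; id ; X
n ; n ; id ; id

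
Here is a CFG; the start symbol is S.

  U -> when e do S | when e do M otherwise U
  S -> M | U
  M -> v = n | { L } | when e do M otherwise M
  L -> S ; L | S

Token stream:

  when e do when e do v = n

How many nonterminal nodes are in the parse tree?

6

[S [U when e do [S [U when e do [S [M v = n]]]]]]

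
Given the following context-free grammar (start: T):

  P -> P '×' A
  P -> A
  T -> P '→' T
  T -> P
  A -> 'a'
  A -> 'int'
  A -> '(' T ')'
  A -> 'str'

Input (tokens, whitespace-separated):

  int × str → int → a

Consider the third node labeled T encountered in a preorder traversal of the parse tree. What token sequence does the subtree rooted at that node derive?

a

[T [P [P [A int]] × [A str]] → [T [P [A int]] → [T [P [A a]]]]]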